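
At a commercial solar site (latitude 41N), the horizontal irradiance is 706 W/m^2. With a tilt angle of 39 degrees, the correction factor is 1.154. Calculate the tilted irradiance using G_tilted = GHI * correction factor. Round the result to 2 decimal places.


Identify the given values:
  GHI = 706 W/m^2, tilt correction factor = 1.154
Apply the formula G_tilted = GHI * factor:
  G_tilted = 706 * 1.154
  G_tilted = 814.72 W/m^2

814.72


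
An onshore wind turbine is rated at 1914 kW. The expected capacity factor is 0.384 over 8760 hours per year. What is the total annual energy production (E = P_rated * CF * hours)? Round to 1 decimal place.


Annual energy = rated_kW * capacity_factor * hours_per_year
Given: P_rated = 1914 kW, CF = 0.384, hours = 8760
E = 1914 * 0.384 * 8760
E = 6438389.8 kWh

6438389.8


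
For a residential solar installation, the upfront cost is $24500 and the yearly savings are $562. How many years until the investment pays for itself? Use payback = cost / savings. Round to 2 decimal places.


Simple payback period = initial cost / annual savings
Payback = 24500 / 562
Payback = 43.59 years

43.59


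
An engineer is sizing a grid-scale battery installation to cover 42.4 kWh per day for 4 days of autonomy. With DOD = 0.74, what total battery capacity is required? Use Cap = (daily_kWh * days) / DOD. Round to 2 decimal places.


Total energy needed = daily * days = 42.4 * 4 = 169.6 kWh
Account for depth of discharge:
  Cap = total_energy / DOD = 169.6 / 0.74
  Cap = 229.19 kWh

229.19


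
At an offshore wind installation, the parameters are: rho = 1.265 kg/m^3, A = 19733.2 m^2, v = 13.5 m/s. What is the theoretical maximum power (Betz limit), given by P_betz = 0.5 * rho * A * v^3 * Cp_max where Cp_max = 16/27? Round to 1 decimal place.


The Betz coefficient Cp_max = 16/27 = 0.5926
v^3 = 13.5^3 = 2460.375
P_betz = 0.5 * rho * A * v^3 * Cp_max
P_betz = 0.5 * 1.265 * 19733.2 * 2460.375 * 0.5926
P_betz = 18197661.0 W

18197661.0


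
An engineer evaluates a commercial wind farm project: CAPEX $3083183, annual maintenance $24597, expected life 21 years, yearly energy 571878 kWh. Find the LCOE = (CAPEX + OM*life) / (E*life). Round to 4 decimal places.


Total cost = CAPEX + OM * lifetime = 3083183 + 24597 * 21 = 3083183 + 516537 = 3599720
Total generation = annual * lifetime = 571878 * 21 = 12009438 kWh
LCOE = 3599720 / 12009438
LCOE = 0.2997 $/kWh

0.2997


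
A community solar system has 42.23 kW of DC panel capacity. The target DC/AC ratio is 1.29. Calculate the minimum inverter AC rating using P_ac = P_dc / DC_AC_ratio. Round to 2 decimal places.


The inverter AC capacity is determined by the DC/AC ratio.
Given: P_dc = 42.23 kW, DC/AC ratio = 1.29
P_ac = P_dc / ratio = 42.23 / 1.29
P_ac = 32.74 kW

32.74


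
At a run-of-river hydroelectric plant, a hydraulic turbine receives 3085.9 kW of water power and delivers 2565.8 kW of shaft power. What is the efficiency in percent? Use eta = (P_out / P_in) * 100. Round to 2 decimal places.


Turbine efficiency = (output power / input power) * 100
eta = (2565.8 / 3085.9) * 100
eta = 83.15%

83.15


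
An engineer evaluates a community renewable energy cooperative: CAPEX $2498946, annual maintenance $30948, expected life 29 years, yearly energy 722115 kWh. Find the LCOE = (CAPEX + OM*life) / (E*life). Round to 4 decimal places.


Total cost = CAPEX + OM * lifetime = 2498946 + 30948 * 29 = 2498946 + 897492 = 3396438
Total generation = annual * lifetime = 722115 * 29 = 20941335 kWh
LCOE = 3396438 / 20941335
LCOE = 0.1622 $/kWh

0.1622


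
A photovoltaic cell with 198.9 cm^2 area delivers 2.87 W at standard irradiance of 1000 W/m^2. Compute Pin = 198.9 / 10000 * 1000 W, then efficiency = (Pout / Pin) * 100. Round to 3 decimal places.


First compute the input power:
  Pin = area_cm2 / 10000 * G = 198.9 / 10000 * 1000 = 19.89 W
Then compute efficiency:
  Efficiency = (Pout / Pin) * 100 = (2.87 / 19.89) * 100
  Efficiency = 14.429%

14.429


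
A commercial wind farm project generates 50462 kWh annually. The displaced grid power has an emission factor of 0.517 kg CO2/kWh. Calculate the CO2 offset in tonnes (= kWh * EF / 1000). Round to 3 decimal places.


CO2 offset in kg = generation * emission_factor
CO2 offset = 50462 * 0.517 = 26088.85 kg
Convert to tonnes:
  CO2 offset = 26088.85 / 1000 = 26.089 tonnes

26.089


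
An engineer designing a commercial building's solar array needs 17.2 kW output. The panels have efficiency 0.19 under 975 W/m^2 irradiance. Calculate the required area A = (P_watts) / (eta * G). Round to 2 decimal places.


Convert target power to watts: P = 17.2 * 1000 = 17200.0 W
Compute denominator: eta * G = 0.19 * 975 = 185.25
Required area A = P / (eta * G) = 17200.0 / 185.25
A = 92.85 m^2

92.85


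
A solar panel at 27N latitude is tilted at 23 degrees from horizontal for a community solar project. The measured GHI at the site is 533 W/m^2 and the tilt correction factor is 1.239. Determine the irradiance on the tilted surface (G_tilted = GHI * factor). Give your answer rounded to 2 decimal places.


Identify the given values:
  GHI = 533 W/m^2, tilt correction factor = 1.239
Apply the formula G_tilted = GHI * factor:
  G_tilted = 533 * 1.239
  G_tilted = 660.39 W/m^2

660.39


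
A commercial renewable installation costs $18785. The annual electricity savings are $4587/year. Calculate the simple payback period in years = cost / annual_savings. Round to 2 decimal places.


Simple payback period = initial cost / annual savings
Payback = 18785 / 4587
Payback = 4.10 years

4.10


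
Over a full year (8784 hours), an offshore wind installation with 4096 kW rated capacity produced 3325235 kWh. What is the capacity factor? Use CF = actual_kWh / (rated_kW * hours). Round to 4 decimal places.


Capacity factor = actual output / maximum possible output
Maximum possible = rated * hours = 4096 * 8784 = 35979264 kWh
CF = 3325235 / 35979264
CF = 0.0924

0.0924


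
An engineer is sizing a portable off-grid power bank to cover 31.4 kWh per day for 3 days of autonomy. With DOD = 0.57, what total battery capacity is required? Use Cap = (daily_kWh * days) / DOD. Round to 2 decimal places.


Total energy needed = daily * days = 31.4 * 3 = 94.2 kWh
Account for depth of discharge:
  Cap = total_energy / DOD = 94.2 / 0.57
  Cap = 165.26 kWh

165.26


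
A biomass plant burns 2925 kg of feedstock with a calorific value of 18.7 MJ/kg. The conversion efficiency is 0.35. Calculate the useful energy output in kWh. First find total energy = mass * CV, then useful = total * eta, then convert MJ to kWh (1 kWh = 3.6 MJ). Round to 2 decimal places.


Total energy = mass * CV = 2925 * 18.7 = 54697.5 MJ
Useful energy = total * eta = 54697.5 * 0.35 = 19144.13 MJ
Convert to kWh: 19144.13 / 3.6
Useful energy = 5317.81 kWh

5317.81


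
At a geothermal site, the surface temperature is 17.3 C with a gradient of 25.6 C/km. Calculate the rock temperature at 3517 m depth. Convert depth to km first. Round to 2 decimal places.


Convert depth to km: 3517 / 1000 = 3.517 km
Temperature increase = gradient * depth_km = 25.6 * 3.517 = 90.04 C
Temperature at depth = T_surface + delta_T = 17.3 + 90.04
T = 107.34 C

107.34


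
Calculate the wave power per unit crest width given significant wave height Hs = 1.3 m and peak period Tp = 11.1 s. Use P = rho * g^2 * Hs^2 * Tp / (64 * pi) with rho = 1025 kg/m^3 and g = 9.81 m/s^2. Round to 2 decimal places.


Apply wave power formula:
  g^2 = 9.81^2 = 96.2361
  Hs^2 = 1.3^2 = 1.69
  Numerator = rho * g^2 * Hs^2 * Tp = 1025 * 96.2361 * 1.69 * 11.1 = 1850425.32
  Denominator = 64 * pi = 201.0619
  P = 1850425.32 / 201.0619 = 9203.26 W/m

9203.26


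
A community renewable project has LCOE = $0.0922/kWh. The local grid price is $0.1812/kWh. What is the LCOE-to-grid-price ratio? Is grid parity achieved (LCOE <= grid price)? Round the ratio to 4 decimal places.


Compare LCOE to grid price:
  LCOE = $0.0922/kWh, Grid price = $0.1812/kWh
  Ratio = LCOE / grid_price = 0.0922 / 0.1812 = 0.5088
  Grid parity achieved (ratio <= 1)? yes

0.5088


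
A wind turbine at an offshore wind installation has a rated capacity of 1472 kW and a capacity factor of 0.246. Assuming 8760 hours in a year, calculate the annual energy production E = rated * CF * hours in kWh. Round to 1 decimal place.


Annual energy = rated_kW * capacity_factor * hours_per_year
Given: P_rated = 1472 kW, CF = 0.246, hours = 8760
E = 1472 * 0.246 * 8760
E = 3172101.1 kWh

3172101.1


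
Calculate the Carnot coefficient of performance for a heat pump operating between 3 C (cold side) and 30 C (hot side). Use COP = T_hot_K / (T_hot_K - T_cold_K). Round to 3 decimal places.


Convert to Kelvin:
  T_hot = 30 + 273.15 = 303.15 K
  T_cold = 3 + 273.15 = 276.15 K
Apply Carnot COP formula:
  COP = T_hot_K / (T_hot_K - T_cold_K) = 303.15 / 27.0
  COP = 11.228

11.228


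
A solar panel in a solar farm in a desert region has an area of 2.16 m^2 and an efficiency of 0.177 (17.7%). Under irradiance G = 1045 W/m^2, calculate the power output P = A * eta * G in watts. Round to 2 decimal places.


Use the solar power formula P = A * eta * G.
Given: A = 2.16 m^2, eta = 0.177, G = 1045 W/m^2
P = 2.16 * 0.177 * 1045
P = 399.52 W

399.52


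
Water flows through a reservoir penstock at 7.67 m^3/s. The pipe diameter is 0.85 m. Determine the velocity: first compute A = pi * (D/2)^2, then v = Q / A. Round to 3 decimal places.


Compute pipe cross-sectional area:
  A = pi * (D/2)^2 = pi * (0.85/2)^2 = 0.5675 m^2
Calculate velocity:
  v = Q / A = 7.67 / 0.5675
  v = 13.517 m/s

13.517


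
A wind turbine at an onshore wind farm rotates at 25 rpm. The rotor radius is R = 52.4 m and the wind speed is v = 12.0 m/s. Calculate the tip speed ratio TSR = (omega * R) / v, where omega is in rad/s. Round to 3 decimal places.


Convert rotational speed to rad/s:
  omega = 25 * 2 * pi / 60 = 2.618 rad/s
Compute tip speed:
  v_tip = omega * R = 2.618 * 52.4 = 137.183 m/s
Tip speed ratio:
  TSR = v_tip / v_wind = 137.183 / 12.0 = 11.432

11.432


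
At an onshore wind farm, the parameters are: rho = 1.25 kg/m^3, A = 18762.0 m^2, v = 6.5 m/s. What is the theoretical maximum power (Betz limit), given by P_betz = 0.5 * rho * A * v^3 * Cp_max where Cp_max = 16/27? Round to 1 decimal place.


The Betz coefficient Cp_max = 16/27 = 0.5926
v^3 = 6.5^3 = 274.625
P_betz = 0.5 * rho * A * v^3 * Cp_max
P_betz = 0.5 * 1.25 * 18762.0 * 274.625 * 0.5926
P_betz = 1908338.6 W

1908338.6


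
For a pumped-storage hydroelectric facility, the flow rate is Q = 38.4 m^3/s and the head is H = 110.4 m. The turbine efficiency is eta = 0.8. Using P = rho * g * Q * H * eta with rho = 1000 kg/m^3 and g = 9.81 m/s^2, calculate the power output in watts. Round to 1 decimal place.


Apply the hydropower formula P = rho * g * Q * H * eta
rho * g = 1000 * 9.81 = 9810.0
P = 9810.0 * 38.4 * 110.4 * 0.8
P = 33270497.3 W

33270497.3


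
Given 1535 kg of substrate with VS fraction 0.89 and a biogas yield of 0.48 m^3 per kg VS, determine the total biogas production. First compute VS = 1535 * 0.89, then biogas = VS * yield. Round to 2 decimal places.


Compute volatile solids:
  VS = mass * VS_fraction = 1535 * 0.89 = 1366.15 kg
Calculate biogas volume:
  Biogas = VS * specific_yield = 1366.15 * 0.48
  Biogas = 655.75 m^3

655.75


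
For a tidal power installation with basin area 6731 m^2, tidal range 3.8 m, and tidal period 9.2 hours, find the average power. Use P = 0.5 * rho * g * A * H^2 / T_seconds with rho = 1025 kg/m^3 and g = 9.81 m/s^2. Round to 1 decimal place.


Convert period to seconds: T = 9.2 * 3600 = 33120.0 s
H^2 = 3.8^2 = 14.44
P = 0.5 * rho * g * A * H^2 / T
P = 0.5 * 1025 * 9.81 * 6731 * 14.44 / 33120.0
P = 14754.3 W

14754.3


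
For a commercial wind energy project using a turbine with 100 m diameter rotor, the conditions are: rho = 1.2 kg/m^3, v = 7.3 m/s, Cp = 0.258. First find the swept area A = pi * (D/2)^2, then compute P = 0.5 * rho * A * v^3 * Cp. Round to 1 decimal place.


Step 1 -- Compute swept area:
  A = pi * (D/2)^2 = pi * (100/2)^2 = 7853.98 m^2
Step 2 -- Apply wind power equation:
  P = 0.5 * rho * A * v^3 * Cp
  v^3 = 7.3^3 = 389.017
  P = 0.5 * 1.2 * 7853.98 * 389.017 * 0.258
  P = 472965.5 W

472965.5


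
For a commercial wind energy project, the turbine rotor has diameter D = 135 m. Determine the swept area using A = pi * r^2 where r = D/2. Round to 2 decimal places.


Compute the rotor radius:
  r = D / 2 = 135 / 2 = 67.5 m
Calculate swept area:
  A = pi * r^2 = pi * 67.5^2
  A = 14313.88 m^2

14313.88


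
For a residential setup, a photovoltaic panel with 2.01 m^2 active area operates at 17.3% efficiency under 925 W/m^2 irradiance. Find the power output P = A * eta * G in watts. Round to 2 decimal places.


Use the solar power formula P = A * eta * G.
Given: A = 2.01 m^2, eta = 0.173, G = 925 W/m^2
P = 2.01 * 0.173 * 925
P = 321.65 W

321.65


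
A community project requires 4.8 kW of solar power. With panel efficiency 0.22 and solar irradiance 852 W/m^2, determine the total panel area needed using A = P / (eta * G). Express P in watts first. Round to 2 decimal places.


Convert target power to watts: P = 4.8 * 1000 = 4800.0 W
Compute denominator: eta * G = 0.22 * 852 = 187.44
Required area A = P / (eta * G) = 4800.0 / 187.44
A = 25.61 m^2

25.61


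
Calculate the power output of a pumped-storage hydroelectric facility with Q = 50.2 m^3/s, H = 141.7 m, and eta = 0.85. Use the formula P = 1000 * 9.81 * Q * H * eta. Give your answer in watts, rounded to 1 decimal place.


Apply the hydropower formula P = rho * g * Q * H * eta
rho * g = 1000 * 9.81 = 9810.0
P = 9810.0 * 50.2 * 141.7 * 0.85
P = 59314585.6 W

59314585.6


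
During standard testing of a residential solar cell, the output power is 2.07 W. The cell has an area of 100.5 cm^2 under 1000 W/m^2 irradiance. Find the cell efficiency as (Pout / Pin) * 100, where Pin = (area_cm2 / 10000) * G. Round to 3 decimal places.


First compute the input power:
  Pin = area_cm2 / 10000 * G = 100.5 / 10000 * 1000 = 10.05 W
Then compute efficiency:
  Efficiency = (Pout / Pin) * 100 = (2.07 / 10.05) * 100
  Efficiency = 20.597%

20.597


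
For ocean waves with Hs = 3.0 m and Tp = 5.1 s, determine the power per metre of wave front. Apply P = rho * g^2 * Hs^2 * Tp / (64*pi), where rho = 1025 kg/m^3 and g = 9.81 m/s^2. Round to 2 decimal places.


Apply wave power formula:
  g^2 = 9.81^2 = 96.2361
  Hs^2 = 3.0^2 = 9.0
  Numerator = rho * g^2 * Hs^2 * Tp = 1025 * 96.2361 * 9.0 * 5.1 = 4527667.91
  Denominator = 64 * pi = 201.0619
  P = 4527667.91 / 201.0619 = 22518.77 W/m

22518.77


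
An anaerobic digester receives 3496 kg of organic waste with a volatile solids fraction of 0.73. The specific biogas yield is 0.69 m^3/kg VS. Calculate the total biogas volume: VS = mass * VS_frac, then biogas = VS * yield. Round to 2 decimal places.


Compute volatile solids:
  VS = mass * VS_fraction = 3496 * 0.73 = 2552.08 kg
Calculate biogas volume:
  Biogas = VS * specific_yield = 2552.08 * 0.69
  Biogas = 1760.94 m^3

1760.94


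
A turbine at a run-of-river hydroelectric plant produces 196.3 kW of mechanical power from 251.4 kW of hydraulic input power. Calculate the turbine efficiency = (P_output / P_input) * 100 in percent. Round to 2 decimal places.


Turbine efficiency = (output power / input power) * 100
eta = (196.3 / 251.4) * 100
eta = 78.08%

78.08


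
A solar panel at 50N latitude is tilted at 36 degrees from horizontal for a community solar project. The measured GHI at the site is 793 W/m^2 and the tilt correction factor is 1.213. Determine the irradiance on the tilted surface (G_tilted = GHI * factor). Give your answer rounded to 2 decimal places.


Identify the given values:
  GHI = 793 W/m^2, tilt correction factor = 1.213
Apply the formula G_tilted = GHI * factor:
  G_tilted = 793 * 1.213
  G_tilted = 961.91 W/m^2

961.91


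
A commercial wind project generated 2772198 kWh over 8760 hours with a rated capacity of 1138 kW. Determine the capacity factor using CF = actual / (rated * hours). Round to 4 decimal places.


Capacity factor = actual output / maximum possible output
Maximum possible = rated * hours = 1138 * 8760 = 9968880 kWh
CF = 2772198 / 9968880
CF = 0.2781

0.2781


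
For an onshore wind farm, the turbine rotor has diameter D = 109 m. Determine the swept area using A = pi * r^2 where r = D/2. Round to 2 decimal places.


Compute the rotor radius:
  r = D / 2 = 109 / 2 = 54.5 m
Calculate swept area:
  A = pi * r^2 = pi * 54.5^2
  A = 9331.32 m^2

9331.32


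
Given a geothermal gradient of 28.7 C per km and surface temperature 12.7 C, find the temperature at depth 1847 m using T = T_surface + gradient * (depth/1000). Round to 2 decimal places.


Convert depth to km: 1847 / 1000 = 1.847 km
Temperature increase = gradient * depth_km = 28.7 * 1.847 = 53.01 C
Temperature at depth = T_surface + delta_T = 12.7 + 53.01
T = 65.71 C

65.71


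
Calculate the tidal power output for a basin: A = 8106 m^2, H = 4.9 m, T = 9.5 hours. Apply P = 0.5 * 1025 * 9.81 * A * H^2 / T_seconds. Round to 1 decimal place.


Convert period to seconds: T = 9.5 * 3600 = 34200.0 s
H^2 = 4.9^2 = 24.01
P = 0.5 * rho * g * A * H^2 / T
P = 0.5 * 1025 * 9.81 * 8106 * 24.01 / 34200.0
P = 28611.2 W

28611.2


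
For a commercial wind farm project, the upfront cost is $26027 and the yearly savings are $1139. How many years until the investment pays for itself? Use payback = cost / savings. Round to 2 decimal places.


Simple payback period = initial cost / annual savings
Payback = 26027 / 1139
Payback = 22.85 years

22.85


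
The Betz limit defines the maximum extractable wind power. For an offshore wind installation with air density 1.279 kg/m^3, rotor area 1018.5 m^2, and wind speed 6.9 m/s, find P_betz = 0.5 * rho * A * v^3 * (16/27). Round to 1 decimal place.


The Betz coefficient Cp_max = 16/27 = 0.5926
v^3 = 6.9^3 = 328.509
P_betz = 0.5 * rho * A * v^3 * Cp_max
P_betz = 0.5 * 1.279 * 1018.5 * 328.509 * 0.5926
P_betz = 126795.9 W

126795.9


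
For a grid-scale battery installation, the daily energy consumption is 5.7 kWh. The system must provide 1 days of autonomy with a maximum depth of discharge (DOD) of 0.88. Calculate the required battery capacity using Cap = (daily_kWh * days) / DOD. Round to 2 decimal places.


Total energy needed = daily * days = 5.7 * 1 = 5.7 kWh
Account for depth of discharge:
  Cap = total_energy / DOD = 5.7 / 0.88
  Cap = 6.48 kWh

6.48


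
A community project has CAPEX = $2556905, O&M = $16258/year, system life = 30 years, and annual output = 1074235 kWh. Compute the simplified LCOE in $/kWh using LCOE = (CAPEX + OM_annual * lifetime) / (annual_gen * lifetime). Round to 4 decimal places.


Total cost = CAPEX + OM * lifetime = 2556905 + 16258 * 30 = 2556905 + 487740 = 3044645
Total generation = annual * lifetime = 1074235 * 30 = 32227050 kWh
LCOE = 3044645 / 32227050
LCOE = 0.0945 $/kWh

0.0945


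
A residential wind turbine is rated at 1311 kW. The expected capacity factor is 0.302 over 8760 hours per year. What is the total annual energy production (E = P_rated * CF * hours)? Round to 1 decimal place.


Annual energy = rated_kW * capacity_factor * hours_per_year
Given: P_rated = 1311 kW, CF = 0.302, hours = 8760
E = 1311 * 0.302 * 8760
E = 3468276.7 kWh

3468276.7


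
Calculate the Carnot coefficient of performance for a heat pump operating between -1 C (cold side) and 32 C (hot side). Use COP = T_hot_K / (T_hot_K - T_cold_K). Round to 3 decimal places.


Convert to Kelvin:
  T_hot = 32 + 273.15 = 305.15 K
  T_cold = -1 + 273.15 = 272.15 K
Apply Carnot COP formula:
  COP = T_hot_K / (T_hot_K - T_cold_K) = 305.15 / 33.0
  COP = 9.247

9.247


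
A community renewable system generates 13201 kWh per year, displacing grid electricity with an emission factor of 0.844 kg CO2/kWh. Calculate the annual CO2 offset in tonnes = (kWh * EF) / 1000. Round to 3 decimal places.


CO2 offset in kg = generation * emission_factor
CO2 offset = 13201 * 0.844 = 11141.64 kg
Convert to tonnes:
  CO2 offset = 11141.64 / 1000 = 11.142 tonnes

11.142


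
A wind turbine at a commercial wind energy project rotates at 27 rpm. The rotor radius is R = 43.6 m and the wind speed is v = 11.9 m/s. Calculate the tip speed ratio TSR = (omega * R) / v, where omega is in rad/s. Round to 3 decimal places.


Convert rotational speed to rad/s:
  omega = 27 * 2 * pi / 60 = 2.8274 rad/s
Compute tip speed:
  v_tip = omega * R = 2.8274 * 43.6 = 123.276 m/s
Tip speed ratio:
  TSR = v_tip / v_wind = 123.276 / 11.9 = 10.359

10.359


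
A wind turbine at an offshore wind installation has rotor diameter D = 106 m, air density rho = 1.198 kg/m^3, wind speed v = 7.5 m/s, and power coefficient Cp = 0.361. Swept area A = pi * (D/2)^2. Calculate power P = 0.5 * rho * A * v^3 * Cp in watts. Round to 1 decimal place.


Step 1 -- Compute swept area:
  A = pi * (D/2)^2 = pi * (106/2)^2 = 8824.73 m^2
Step 2 -- Apply wind power equation:
  P = 0.5 * rho * A * v^3 * Cp
  v^3 = 7.5^3 = 421.875
  P = 0.5 * 1.198 * 8824.73 * 421.875 * 0.361
  P = 805043.6 W

805043.6


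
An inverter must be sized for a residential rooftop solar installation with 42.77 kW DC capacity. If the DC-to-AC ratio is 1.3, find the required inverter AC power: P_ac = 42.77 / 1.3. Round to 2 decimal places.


The inverter AC capacity is determined by the DC/AC ratio.
Given: P_dc = 42.77 kW, DC/AC ratio = 1.3
P_ac = P_dc / ratio = 42.77 / 1.3
P_ac = 32.90 kW

32.90


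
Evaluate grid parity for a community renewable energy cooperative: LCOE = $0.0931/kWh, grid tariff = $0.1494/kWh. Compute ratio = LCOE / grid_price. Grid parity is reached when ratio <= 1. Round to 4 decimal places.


Compare LCOE to grid price:
  LCOE = $0.0931/kWh, Grid price = $0.1494/kWh
  Ratio = LCOE / grid_price = 0.0931 / 0.1494 = 0.6232
  Grid parity achieved (ratio <= 1)? yes

0.6232


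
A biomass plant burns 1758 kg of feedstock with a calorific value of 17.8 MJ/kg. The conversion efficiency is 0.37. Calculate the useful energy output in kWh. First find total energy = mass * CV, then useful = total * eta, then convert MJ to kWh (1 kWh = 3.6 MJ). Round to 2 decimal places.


Total energy = mass * CV = 1758 * 17.8 = 31292.4 MJ
Useful energy = total * eta = 31292.4 * 0.37 = 11578.19 MJ
Convert to kWh: 11578.19 / 3.6
Useful energy = 3216.16 kWh

3216.16


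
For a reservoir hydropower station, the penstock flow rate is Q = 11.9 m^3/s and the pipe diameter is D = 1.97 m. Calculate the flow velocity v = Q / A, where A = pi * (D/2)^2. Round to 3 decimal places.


Compute pipe cross-sectional area:
  A = pi * (D/2)^2 = pi * (1.97/2)^2 = 3.0481 m^2
Calculate velocity:
  v = Q / A = 11.9 / 3.0481
  v = 3.904 m/s

3.904


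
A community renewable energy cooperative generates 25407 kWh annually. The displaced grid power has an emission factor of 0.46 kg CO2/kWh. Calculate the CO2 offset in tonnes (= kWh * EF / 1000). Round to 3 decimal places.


CO2 offset in kg = generation * emission_factor
CO2 offset = 25407 * 0.46 = 11687.22 kg
Convert to tonnes:
  CO2 offset = 11687.22 / 1000 = 11.687 tonnes

11.687


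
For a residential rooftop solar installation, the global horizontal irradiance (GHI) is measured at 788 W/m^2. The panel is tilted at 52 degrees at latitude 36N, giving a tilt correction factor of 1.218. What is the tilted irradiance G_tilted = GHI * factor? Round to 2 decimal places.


Identify the given values:
  GHI = 788 W/m^2, tilt correction factor = 1.218
Apply the formula G_tilted = GHI * factor:
  G_tilted = 788 * 1.218
  G_tilted = 959.78 W/m^2

959.78


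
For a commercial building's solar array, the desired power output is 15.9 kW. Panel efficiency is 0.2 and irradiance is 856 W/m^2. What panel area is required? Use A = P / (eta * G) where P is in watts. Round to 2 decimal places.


Convert target power to watts: P = 15.9 * 1000 = 15900.0 W
Compute denominator: eta * G = 0.2 * 856 = 171.2
Required area A = P / (eta * G) = 15900.0 / 171.2
A = 92.87 m^2

92.87


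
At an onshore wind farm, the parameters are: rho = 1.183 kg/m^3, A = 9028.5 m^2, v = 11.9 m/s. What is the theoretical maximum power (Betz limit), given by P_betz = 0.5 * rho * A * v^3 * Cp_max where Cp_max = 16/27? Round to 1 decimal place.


The Betz coefficient Cp_max = 16/27 = 0.5926
v^3 = 11.9^3 = 1685.159
P_betz = 0.5 * rho * A * v^3 * Cp_max
P_betz = 0.5 * 1.183 * 9028.5 * 1685.159 * 0.5926
P_betz = 5332949.3 W

5332949.3


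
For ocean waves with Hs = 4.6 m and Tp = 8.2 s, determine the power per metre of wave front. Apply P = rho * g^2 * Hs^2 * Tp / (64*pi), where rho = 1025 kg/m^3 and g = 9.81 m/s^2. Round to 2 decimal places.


Apply wave power formula:
  g^2 = 9.81^2 = 96.2361
  Hs^2 = 4.6^2 = 21.16
  Numerator = rho * g^2 * Hs^2 * Tp = 1025 * 96.2361 * 21.16 * 8.2 = 17115571.14
  Denominator = 64 * pi = 201.0619
  P = 17115571.14 / 201.0619 = 85125.87 W/m

85125.87


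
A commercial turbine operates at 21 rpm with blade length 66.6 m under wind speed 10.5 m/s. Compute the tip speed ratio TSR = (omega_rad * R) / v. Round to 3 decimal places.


Convert rotational speed to rad/s:
  omega = 21 * 2 * pi / 60 = 2.1991 rad/s
Compute tip speed:
  v_tip = omega * R = 2.1991 * 66.6 = 146.461 m/s
Tip speed ratio:
  TSR = v_tip / v_wind = 146.461 / 10.5 = 13.949

13.949


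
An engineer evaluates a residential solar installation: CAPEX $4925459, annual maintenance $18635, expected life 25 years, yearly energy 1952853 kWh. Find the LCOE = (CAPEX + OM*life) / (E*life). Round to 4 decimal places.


Total cost = CAPEX + OM * lifetime = 4925459 + 18635 * 25 = 4925459 + 465875 = 5391334
Total generation = annual * lifetime = 1952853 * 25 = 48821325 kWh
LCOE = 5391334 / 48821325
LCOE = 0.1104 $/kWh

0.1104


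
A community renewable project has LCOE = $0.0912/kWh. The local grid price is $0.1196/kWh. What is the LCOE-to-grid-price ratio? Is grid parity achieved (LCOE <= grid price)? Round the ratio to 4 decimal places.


Compare LCOE to grid price:
  LCOE = $0.0912/kWh, Grid price = $0.1196/kWh
  Ratio = LCOE / grid_price = 0.0912 / 0.1196 = 0.7625
  Grid parity achieved (ratio <= 1)? yes

0.7625


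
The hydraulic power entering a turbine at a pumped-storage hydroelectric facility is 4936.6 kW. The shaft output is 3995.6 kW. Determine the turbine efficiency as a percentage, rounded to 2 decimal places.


Turbine efficiency = (output power / input power) * 100
eta = (3995.6 / 4936.6) * 100
eta = 80.94%

80.94


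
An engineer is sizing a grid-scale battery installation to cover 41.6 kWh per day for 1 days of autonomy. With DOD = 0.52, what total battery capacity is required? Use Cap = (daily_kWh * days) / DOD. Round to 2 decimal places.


Total energy needed = daily * days = 41.6 * 1 = 41.6 kWh
Account for depth of discharge:
  Cap = total_energy / DOD = 41.6 / 0.52
  Cap = 80.00 kWh

80.00


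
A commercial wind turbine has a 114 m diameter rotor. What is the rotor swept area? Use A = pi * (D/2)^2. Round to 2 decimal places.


Compute the rotor radius:
  r = D / 2 = 114 / 2 = 57.0 m
Calculate swept area:
  A = pi * r^2 = pi * 57.0^2
  A = 10207.03 m^2

10207.03


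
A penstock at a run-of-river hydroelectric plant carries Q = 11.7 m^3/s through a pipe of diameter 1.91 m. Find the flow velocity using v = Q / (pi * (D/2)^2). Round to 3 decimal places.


Compute pipe cross-sectional area:
  A = pi * (D/2)^2 = pi * (1.91/2)^2 = 2.8652 m^2
Calculate velocity:
  v = Q / A = 11.7 / 2.8652
  v = 4.083 m/s

4.083


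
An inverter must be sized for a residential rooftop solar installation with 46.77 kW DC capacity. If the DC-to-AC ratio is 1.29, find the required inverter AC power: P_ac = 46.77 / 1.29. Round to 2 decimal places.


The inverter AC capacity is determined by the DC/AC ratio.
Given: P_dc = 46.77 kW, DC/AC ratio = 1.29
P_ac = P_dc / ratio = 46.77 / 1.29
P_ac = 36.26 kW

36.26


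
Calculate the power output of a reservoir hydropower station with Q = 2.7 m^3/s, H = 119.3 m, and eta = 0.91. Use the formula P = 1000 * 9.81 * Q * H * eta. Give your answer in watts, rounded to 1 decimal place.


Apply the hydropower formula P = rho * g * Q * H * eta
rho * g = 1000 * 9.81 = 9810.0
P = 9810.0 * 2.7 * 119.3 * 0.91
P = 2875508.2 W

2875508.2


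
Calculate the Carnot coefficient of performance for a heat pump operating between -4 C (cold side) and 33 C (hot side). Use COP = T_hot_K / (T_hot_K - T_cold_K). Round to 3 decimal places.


Convert to Kelvin:
  T_hot = 33 + 273.15 = 306.15 K
  T_cold = -4 + 273.15 = 269.15 K
Apply Carnot COP formula:
  COP = T_hot_K / (T_hot_K - T_cold_K) = 306.15 / 37.0
  COP = 8.274

8.274


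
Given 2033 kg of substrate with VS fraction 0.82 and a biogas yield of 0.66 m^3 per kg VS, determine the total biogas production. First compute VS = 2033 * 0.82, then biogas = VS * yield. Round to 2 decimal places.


Compute volatile solids:
  VS = mass * VS_fraction = 2033 * 0.82 = 1667.06 kg
Calculate biogas volume:
  Biogas = VS * specific_yield = 1667.06 * 0.66
  Biogas = 1100.26 m^3

1100.26


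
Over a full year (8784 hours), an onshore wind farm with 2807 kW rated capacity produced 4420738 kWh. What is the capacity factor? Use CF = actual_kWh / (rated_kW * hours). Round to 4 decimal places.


Capacity factor = actual output / maximum possible output
Maximum possible = rated * hours = 2807 * 8784 = 24656688 kWh
CF = 4420738 / 24656688
CF = 0.1793

0.1793


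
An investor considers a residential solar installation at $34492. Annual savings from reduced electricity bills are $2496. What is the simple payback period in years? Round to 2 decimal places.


Simple payback period = initial cost / annual savings
Payback = 34492 / 2496
Payback = 13.82 years

13.82


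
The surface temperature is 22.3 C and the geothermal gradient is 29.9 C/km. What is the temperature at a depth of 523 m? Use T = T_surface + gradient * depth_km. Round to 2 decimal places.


Convert depth to km: 523 / 1000 = 0.523 km
Temperature increase = gradient * depth_km = 29.9 * 0.523 = 15.64 C
Temperature at depth = T_surface + delta_T = 22.3 + 15.64
T = 37.94 C

37.94


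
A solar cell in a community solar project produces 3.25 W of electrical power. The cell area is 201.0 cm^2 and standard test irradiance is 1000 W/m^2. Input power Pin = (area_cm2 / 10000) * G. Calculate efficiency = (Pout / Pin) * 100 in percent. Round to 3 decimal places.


First compute the input power:
  Pin = area_cm2 / 10000 * G = 201.0 / 10000 * 1000 = 20.1 W
Then compute efficiency:
  Efficiency = (Pout / Pin) * 100 = (3.25 / 20.1) * 100
  Efficiency = 16.169%

16.169


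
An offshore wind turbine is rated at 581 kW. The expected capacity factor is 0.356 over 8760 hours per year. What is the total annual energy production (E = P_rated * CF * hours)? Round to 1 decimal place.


Annual energy = rated_kW * capacity_factor * hours_per_year
Given: P_rated = 581 kW, CF = 0.356, hours = 8760
E = 581 * 0.356 * 8760
E = 1811883.4 kWh

1811883.4


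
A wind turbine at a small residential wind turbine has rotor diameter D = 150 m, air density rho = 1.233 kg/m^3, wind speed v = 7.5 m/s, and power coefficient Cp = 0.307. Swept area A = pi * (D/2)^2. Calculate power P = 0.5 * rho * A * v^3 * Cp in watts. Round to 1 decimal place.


Step 1 -- Compute swept area:
  A = pi * (D/2)^2 = pi * (150/2)^2 = 17671.46 m^2
Step 2 -- Apply wind power equation:
  P = 0.5 * rho * A * v^3 * Cp
  v^3 = 7.5^3 = 421.875
  P = 0.5 * 1.233 * 17671.46 * 421.875 * 0.307
  P = 1411002.1 W

1411002.1


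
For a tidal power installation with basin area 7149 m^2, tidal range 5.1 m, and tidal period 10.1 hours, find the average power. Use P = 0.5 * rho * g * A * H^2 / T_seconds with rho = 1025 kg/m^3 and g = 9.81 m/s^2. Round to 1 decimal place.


Convert period to seconds: T = 10.1 * 3600 = 36360.0 s
H^2 = 5.1^2 = 26.01
P = 0.5 * rho * g * A * H^2 / T
P = 0.5 * 1025 * 9.81 * 7149 * 26.01 / 36360.0
P = 25711.3 W

25711.3


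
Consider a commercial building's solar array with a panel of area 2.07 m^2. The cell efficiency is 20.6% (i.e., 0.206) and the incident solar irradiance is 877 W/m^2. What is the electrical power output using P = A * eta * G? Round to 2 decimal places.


Use the solar power formula P = A * eta * G.
Given: A = 2.07 m^2, eta = 0.206, G = 877 W/m^2
P = 2.07 * 0.206 * 877
P = 373.97 W

373.97


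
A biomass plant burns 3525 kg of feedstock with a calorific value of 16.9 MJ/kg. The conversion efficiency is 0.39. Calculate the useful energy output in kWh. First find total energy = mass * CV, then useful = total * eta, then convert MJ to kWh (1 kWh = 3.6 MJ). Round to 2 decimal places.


Total energy = mass * CV = 3525 * 16.9 = 59572.5 MJ
Useful energy = total * eta = 59572.5 * 0.39 = 23233.28 MJ
Convert to kWh: 23233.28 / 3.6
Useful energy = 6453.69 kWh

6453.69


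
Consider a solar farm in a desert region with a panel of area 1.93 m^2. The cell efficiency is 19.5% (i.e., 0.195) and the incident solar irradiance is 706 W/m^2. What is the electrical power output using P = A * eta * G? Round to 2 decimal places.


Use the solar power formula P = A * eta * G.
Given: A = 1.93 m^2, eta = 0.195, G = 706 W/m^2
P = 1.93 * 0.195 * 706
P = 265.70 W

265.70


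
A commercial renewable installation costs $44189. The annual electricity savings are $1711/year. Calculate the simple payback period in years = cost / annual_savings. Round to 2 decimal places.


Simple payback period = initial cost / annual savings
Payback = 44189 / 1711
Payback = 25.83 years

25.83


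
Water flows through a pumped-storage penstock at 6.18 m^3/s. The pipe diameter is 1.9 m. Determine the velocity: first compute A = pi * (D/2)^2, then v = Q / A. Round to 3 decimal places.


Compute pipe cross-sectional area:
  A = pi * (D/2)^2 = pi * (1.9/2)^2 = 2.8353 m^2
Calculate velocity:
  v = Q / A = 6.18 / 2.8353
  v = 2.180 m/s

2.180


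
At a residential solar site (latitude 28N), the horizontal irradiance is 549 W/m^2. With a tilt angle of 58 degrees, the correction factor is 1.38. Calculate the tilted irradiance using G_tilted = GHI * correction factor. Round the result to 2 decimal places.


Identify the given values:
  GHI = 549 W/m^2, tilt correction factor = 1.38
Apply the formula G_tilted = GHI * factor:
  G_tilted = 549 * 1.38
  G_tilted = 757.62 W/m^2

757.62


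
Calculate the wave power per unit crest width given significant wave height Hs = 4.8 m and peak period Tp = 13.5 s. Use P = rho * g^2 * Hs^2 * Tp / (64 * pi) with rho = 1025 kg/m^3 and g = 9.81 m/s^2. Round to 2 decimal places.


Apply wave power formula:
  g^2 = 9.81^2 = 96.2361
  Hs^2 = 4.8^2 = 23.04
  Numerator = rho * g^2 * Hs^2 * Tp = 1025 * 96.2361 * 23.04 * 13.5 = 30681608.46
  Denominator = 64 * pi = 201.0619
  P = 30681608.46 / 201.0619 = 152597.80 W/m

152597.80


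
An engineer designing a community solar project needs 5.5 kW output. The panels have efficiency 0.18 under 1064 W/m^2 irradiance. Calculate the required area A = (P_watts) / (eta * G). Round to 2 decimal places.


Convert target power to watts: P = 5.5 * 1000 = 5500.0 W
Compute denominator: eta * G = 0.18 * 1064 = 191.52
Required area A = P / (eta * G) = 5500.0 / 191.52
A = 28.72 m^2

28.72


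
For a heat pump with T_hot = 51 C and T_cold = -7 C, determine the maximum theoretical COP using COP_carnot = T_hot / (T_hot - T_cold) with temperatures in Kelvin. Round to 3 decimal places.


Convert to Kelvin:
  T_hot = 51 + 273.15 = 324.15 K
  T_cold = -7 + 273.15 = 266.15 K
Apply Carnot COP formula:
  COP = T_hot_K / (T_hot_K - T_cold_K) = 324.15 / 58.0
  COP = 5.589

5.589


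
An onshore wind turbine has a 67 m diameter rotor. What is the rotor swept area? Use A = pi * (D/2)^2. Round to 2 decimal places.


Compute the rotor radius:
  r = D / 2 = 67 / 2 = 33.5 m
Calculate swept area:
  A = pi * r^2 = pi * 33.5^2
  A = 3525.65 m^2

3525.65


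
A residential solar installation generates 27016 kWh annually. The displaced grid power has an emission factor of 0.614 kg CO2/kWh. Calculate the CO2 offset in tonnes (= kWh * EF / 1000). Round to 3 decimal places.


CO2 offset in kg = generation * emission_factor
CO2 offset = 27016 * 0.614 = 16587.82 kg
Convert to tonnes:
  CO2 offset = 16587.82 / 1000 = 16.588 tonnes

16.588


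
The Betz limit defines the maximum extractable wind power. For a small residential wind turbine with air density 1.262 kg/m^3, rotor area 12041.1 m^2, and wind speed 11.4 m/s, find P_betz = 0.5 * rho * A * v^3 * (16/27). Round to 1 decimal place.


The Betz coefficient Cp_max = 16/27 = 0.5926
v^3 = 11.4^3 = 1481.544
P_betz = 0.5 * rho * A * v^3 * Cp_max
P_betz = 0.5 * 1.262 * 12041.1 * 1481.544 * 0.5926
P_betz = 6670621.4 W

6670621.4


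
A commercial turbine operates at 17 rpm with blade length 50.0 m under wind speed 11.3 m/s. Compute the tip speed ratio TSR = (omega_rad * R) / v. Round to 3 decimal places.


Convert rotational speed to rad/s:
  omega = 17 * 2 * pi / 60 = 1.7802 rad/s
Compute tip speed:
  v_tip = omega * R = 1.7802 * 50.0 = 89.012 m/s
Tip speed ratio:
  TSR = v_tip / v_wind = 89.012 / 11.3 = 7.877

7.877


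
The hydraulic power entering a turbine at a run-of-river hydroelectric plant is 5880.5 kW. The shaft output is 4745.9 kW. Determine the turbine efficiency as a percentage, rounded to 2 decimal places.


Turbine efficiency = (output power / input power) * 100
eta = (4745.9 / 5880.5) * 100
eta = 80.71%

80.71


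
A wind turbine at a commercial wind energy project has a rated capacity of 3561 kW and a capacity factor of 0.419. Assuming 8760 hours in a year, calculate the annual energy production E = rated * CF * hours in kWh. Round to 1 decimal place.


Annual energy = rated_kW * capacity_factor * hours_per_year
Given: P_rated = 3561 kW, CF = 0.419, hours = 8760
E = 3561 * 0.419 * 8760
E = 13070436.8 kWh

13070436.8


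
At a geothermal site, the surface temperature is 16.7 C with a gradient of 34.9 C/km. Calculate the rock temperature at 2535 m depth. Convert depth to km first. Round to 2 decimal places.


Convert depth to km: 2535 / 1000 = 2.535 km
Temperature increase = gradient * depth_km = 34.9 * 2.535 = 88.47 C
Temperature at depth = T_surface + delta_T = 16.7 + 88.47
T = 105.17 C

105.17


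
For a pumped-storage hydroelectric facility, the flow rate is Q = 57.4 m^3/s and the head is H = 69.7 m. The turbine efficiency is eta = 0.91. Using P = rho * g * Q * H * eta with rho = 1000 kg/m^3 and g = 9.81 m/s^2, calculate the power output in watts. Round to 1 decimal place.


Apply the hydropower formula P = rho * g * Q * H * eta
rho * g = 1000 * 9.81 = 9810.0
P = 9810.0 * 57.4 * 69.7 * 0.91
P = 35715363.1 W

35715363.1


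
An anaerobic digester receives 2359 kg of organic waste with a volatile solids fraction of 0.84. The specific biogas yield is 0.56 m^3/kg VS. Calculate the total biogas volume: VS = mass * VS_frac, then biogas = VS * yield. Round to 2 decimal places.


Compute volatile solids:
  VS = mass * VS_fraction = 2359 * 0.84 = 1981.56 kg
Calculate biogas volume:
  Biogas = VS * specific_yield = 1981.56 * 0.56
  Biogas = 1109.67 m^3

1109.67


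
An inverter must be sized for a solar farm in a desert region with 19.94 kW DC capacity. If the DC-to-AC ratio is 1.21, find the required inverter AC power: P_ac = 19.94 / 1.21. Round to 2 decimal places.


The inverter AC capacity is determined by the DC/AC ratio.
Given: P_dc = 19.94 kW, DC/AC ratio = 1.21
P_ac = P_dc / ratio = 19.94 / 1.21
P_ac = 16.48 kW

16.48


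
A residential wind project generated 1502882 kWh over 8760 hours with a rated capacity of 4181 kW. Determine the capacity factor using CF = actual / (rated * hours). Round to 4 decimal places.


Capacity factor = actual output / maximum possible output
Maximum possible = rated * hours = 4181 * 8760 = 36625560 kWh
CF = 1502882 / 36625560
CF = 0.0410

0.0410
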